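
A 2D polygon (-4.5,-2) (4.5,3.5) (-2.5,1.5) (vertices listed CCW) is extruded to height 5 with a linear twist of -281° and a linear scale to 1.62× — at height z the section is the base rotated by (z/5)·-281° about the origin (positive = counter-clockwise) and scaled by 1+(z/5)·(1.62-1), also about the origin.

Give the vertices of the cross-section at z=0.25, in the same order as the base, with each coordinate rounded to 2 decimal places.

Cross-section at z=0.25: (-5.00,-0.87) (5.38,2.37) (-2.12,2.13)

t = z/height = 0.25/5 = 0.05
s = 1 + (scale-1)·z/height = 1 + (1.62-1)·0.25/5 = 1.031000
θ = twist·z/height = -281°·0.25/5 = -14.0500° = -0.245219 rad
cos θ = 0.970084, sin θ = -0.242769 (intermediates below are computed at full precision and shown rounded to 5 d.p.)
v1: (-4.5,-2) → rotate → (-4.85092,-0.84771) → ×s → (-5.00129,-0.87399) → (-5.00,-0.87)
v2: (4.5,3.5) → rotate → (5.21507,2.30284) → ×s → (5.37674,2.37422) → (5.38,2.37)
v3: (-2.5,1.5) → rotate → (-2.06106,2.06205) → ×s → (-2.12495,2.12597) → (-2.12,2.13)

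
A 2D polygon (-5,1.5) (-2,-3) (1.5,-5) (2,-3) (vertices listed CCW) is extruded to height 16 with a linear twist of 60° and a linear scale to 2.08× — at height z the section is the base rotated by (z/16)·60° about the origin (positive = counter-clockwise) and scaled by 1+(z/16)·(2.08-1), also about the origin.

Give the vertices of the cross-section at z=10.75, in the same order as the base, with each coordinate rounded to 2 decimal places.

Cross-section at z=10.75: (-8.25,-3.61) (0.72,-6.18) (7.56,-4.90) (5.98,-1.71)

t = z/height = 10.75/16 = 0.671875
s = 1 + (scale-1)·z/height = 1 + (2.08-1)·10.75/16 = 1.725625
θ = twist·z/height = 60°·10.75/16 = 40.3125° = 0.703586 rad
cos θ = 0.762527, sin θ = 0.646956 (intermediates below are computed at full precision and shown rounded to 5 d.p.)
v1: (-5,1.5) → rotate → (-4.78307,-2.09099) → ×s → (-8.25379,-3.60826) → (-8.25,-3.61)
v2: (-2,-3) → rotate → (0.41581,-3.58149) → ×s → (0.71754,-6.18032) → (0.72,-6.18)
v3: (1.5,-5) → rotate → (4.37857,-2.84220) → ×s → (7.55577,-4.90457) → (7.56,-4.90)
v4: (2,-3) → rotate → (3.46592,-0.99367) → ×s → (5.98088,-1.71470) → (5.98,-1.71)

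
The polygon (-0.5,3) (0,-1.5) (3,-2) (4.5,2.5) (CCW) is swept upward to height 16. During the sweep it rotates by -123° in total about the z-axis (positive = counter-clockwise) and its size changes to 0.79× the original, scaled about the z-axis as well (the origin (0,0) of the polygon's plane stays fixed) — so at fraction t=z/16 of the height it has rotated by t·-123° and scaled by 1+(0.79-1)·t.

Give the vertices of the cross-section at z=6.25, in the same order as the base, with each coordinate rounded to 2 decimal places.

t = z/height = 6.25/16 = 0.390625
s = 1 + (scale-1)·z/height = 1 + (0.79-1)·6.25/16 = 0.917969
θ = twist·z/height = -123°·6.25/16 = -48.0469° = -0.838576 rad
cos θ = 0.668522, sin θ = -0.743692 (intermediates below are computed at full precision and shown rounded to 5 d.p.)
v1: (-0.5,3) → rotate → (1.89681,2.37741) → ×s → (1.74122,2.18239) → (1.74,2.18)
v2: (0,-1.5) → rotate → (-1.11554,-1.00278) → ×s → (-1.02403,-0.92052) → (-1.02,-0.92)
v3: (3,-2) → rotate → (0.51818,-3.56812) → ×s → (0.47568,-3.27542) → (0.48,-3.28)
v4: (4.5,2.5) → rotate → (4.86758,-1.67531) → ×s → (4.46829,-1.53788) → (4.47,-1.54)

Cross-section at z=6.25: (1.74,2.18) (-1.02,-0.92) (0.48,-3.28) (4.47,-1.54)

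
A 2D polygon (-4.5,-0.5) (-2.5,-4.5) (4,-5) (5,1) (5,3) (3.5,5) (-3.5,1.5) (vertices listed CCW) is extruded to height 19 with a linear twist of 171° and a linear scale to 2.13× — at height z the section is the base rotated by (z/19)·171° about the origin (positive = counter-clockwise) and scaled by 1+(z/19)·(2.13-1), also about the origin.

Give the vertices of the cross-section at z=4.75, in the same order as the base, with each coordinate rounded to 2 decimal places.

Cross-section at z=4.75: (-3.80,-4.39) (1.56,-6.41) (8.12,-1.23) (3.84,5.29) (2.10,7.18) (-1.06,7.76) (-4.60,-1.63)

t = z/height = 4.75/19 = 0.25
s = 1 + (scale-1)·z/height = 1 + (2.13-1)·4.75/19 = 1.282500
θ = twist·z/height = 171°·4.75/19 = 42.7500° = 0.746128 rad
cos θ = 0.734323, sin θ = 0.678801 (intermediates below are computed at full precision and shown rounded to 5 d.p.)
v1: (-4.5,-0.5) → rotate → (-2.96505,-3.42176) → ×s → (-3.80268,-4.38841) → (-3.80,-4.39)
v2: (-2.5,-4.5) → rotate → (1.21880,-5.00145) → ×s → (1.56311,-6.41436) → (1.56,-6.41)
v3: (4,-5) → rotate → (6.33129,-0.95641) → ×s → (8.11988,-1.22660) → (8.12,-1.23)
v4: (5,1) → rotate → (2.99281,4.12833) → ×s → (3.83828,5.29458) → (3.84,5.29)
v5: (5,3) → rotate → (1.63521,5.59697) → ×s → (2.09716,7.17812) → (2.10,7.18)
v6: (3.5,5) → rotate → (-0.82387,6.04742) → ×s → (-1.05662,7.75581) → (-1.06,7.76)
v7: (-3.5,1.5) → rotate → (-3.58833,-1.27432) → ×s → (-4.60203,-1.63431) → (-4.60,-1.63)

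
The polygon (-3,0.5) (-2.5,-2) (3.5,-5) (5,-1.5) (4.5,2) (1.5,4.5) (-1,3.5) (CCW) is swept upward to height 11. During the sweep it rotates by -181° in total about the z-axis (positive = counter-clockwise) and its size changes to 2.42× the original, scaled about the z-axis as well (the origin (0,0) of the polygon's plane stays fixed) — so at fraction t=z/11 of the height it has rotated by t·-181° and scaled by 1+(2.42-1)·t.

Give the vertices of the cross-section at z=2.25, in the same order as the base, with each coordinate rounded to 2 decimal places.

Cross-section at z=2.25: (-2.70,2.85) (-4.13,-0.12) (-0.28,-7.87) (3.99,-5.43) (6.19,-1.44) (5.04,3.47) (1.69,4.38)

t = z/height = 2.25/11 = 0.204545
s = 1 + (scale-1)·z/height = 1 + (2.42-1)·2.25/11 = 1.290455
θ = twist·z/height = -181°·2.25/11 = -37.0227° = -0.646168 rad
cos θ = 0.798397, sin θ = -0.602132 (intermediates below are computed at full precision and shown rounded to 5 d.p.)
v1: (-3,0.5) → rotate → (-2.09412,2.20559) → ×s → (-2.70237,2.84622) → (-2.70,2.85)
v2: (-2.5,-2) → rotate → (-3.20026,-0.09146) → ×s → (-4.12978,-0.11803) → (-4.13,-0.12)
v3: (3.5,-5) → rotate → (-0.21627,-6.09944) → ×s → (-0.27909,-7.87106) → (-0.28,-7.87)
v4: (5,-1.5) → rotate → (3.08879,-4.20825) → ×s → (3.98594,-5.43056) → (3.99,-5.43)
v5: (4.5,2) → rotate → (4.79705,-1.11280) → ×s → (6.19037,-1.43602) → (6.19,-1.44)
v6: (1.5,4.5) → rotate → (3.90719,2.68959) → ×s → (5.04205,3.47079) → (5.04,3.47)
v7: (-1,3.5) → rotate → (1.30906,3.39652) → ×s → (1.68929,4.38306) → (1.69,4.38)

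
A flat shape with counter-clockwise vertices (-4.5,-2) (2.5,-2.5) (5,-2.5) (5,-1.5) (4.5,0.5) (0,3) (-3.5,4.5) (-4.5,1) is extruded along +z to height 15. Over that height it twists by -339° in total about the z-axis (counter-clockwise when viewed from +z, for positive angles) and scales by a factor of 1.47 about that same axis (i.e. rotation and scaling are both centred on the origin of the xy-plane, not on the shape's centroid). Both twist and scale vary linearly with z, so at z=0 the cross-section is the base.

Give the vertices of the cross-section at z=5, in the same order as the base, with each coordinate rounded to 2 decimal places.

t = z/height = 5/15 = 0.333333
s = 1 + (scale-1)·z/height = 1 + (1.47-1)·5/15 = 1.156667
θ = twist·z/height = -339°·5/15 = -113.0000° = -1.972222 rad
cos θ = -0.390731, sin θ = -0.920505 (intermediates below are computed at full precision and shown rounded to 5 d.p.)
v1: (-4.5,-2) → rotate → (-0.08272,4.92373) → ×s → (-0.09568,5.69512) → (-0.10,5.70)
v2: (2.5,-2.5) → rotate → (-3.27809,-1.32443) → ×s → (-3.79166,-1.53193) → (-3.79,-1.53)
v3: (5,-2.5) → rotate → (-4.25492,-3.62570) → ×s → (-4.92152,-4.19372) → (-4.92,-4.19)
v4: (5,-1.5) → rotate → (-3.33441,-4.01643) → ×s → (-3.85680,-4.64567) → (-3.86,-4.65)
v5: (4.5,0.5) → rotate → (-1.29804,-4.33764) → ×s → (-1.50140,-5.01720) → (-1.50,-5.02)
v6: (0,3) → rotate → (2.76151,-1.17219) → ×s → (3.19415,-1.35584) → (3.19,-1.36)
v7: (-3.5,4.5) → rotate → (5.50983,1.46348) → ×s → (6.37304,1.69275) → (6.37,1.69)
v8: (-4.5,1) → rotate → (2.67879,3.75154) → ×s → (3.09847,4.33928) → (3.10,4.34)

Cross-section at z=5: (-0.10,5.70) (-3.79,-1.53) (-4.92,-4.19) (-3.86,-4.65) (-1.50,-5.02) (3.19,-1.36) (6.37,1.69) (3.10,4.34)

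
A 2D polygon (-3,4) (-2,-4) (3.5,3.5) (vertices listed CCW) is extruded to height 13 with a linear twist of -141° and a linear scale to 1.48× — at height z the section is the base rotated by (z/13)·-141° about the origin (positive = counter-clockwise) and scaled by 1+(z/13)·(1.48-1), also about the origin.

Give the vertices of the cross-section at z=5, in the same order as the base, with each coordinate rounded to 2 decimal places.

Cross-section at z=5: (1.77,5.65) (-5.23,-0.85) (5.79,-0.94)

t = z/height = 5/13 = 0.384615
s = 1 + (scale-1)·z/height = 1 + (1.48-1)·5/13 = 1.184615
θ = twist·z/height = -141°·5/13 = -54.2308° = -0.946505 rad
cos θ = 0.584522, sin θ = -0.811378 (intermediates below are computed at full precision and shown rounded to 5 d.p.)
v1: (-3,4) → rotate → (1.49195,4.77222) → ×s → (1.76738,5.65325) → (1.77,5.65)
v2: (-2,-4) → rotate → (-4.41456,-0.71533) → ×s → (-5.22955,-0.84739) → (-5.23,-0.85)
v3: (3.5,3.5) → rotate → (4.88565,-0.79400) → ×s → (5.78762,-0.94058) → (5.79,-0.94)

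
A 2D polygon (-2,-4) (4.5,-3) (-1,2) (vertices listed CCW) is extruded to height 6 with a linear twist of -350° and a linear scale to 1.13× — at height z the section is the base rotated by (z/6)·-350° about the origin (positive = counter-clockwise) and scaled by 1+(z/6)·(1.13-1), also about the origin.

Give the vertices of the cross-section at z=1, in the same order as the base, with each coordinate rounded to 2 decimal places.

Cross-section at z=1: (-4.55,-0.41) (-0.20,-5.52) (1.20,1.94)

t = z/height = 1/6 = 0.166667
s = 1 + (scale-1)·z/height = 1 + (1.13-1)·1/6 = 1.021667
θ = twist·z/height = -350°·1/6 = -58.3333° = -1.018109 rad
cos θ = 0.524977, sin θ = -0.851117 (intermediates below are computed at full precision and shown rounded to 5 d.p.)
v1: (-2,-4) → rotate → (-4.45442,-0.39767) → ×s → (-4.55093,-0.40629) → (-4.55,-0.41)
v2: (4.5,-3) → rotate → (-0.19096,-5.40495) → ×s → (-0.19509,-5.52206) → (-0.20,-5.52)
v3: (-1,2) → rotate → (1.17726,1.90107) → ×s → (1.20276,1.94226) → (1.20,1.94)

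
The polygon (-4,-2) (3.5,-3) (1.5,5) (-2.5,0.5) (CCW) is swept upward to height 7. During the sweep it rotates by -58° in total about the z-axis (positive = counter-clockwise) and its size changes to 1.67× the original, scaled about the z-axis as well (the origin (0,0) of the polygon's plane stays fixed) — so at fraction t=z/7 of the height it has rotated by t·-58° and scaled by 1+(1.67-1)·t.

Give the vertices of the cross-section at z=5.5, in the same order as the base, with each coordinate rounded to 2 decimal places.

t = z/height = 5.5/7 = 0.785714
s = 1 + (scale-1)·z/height = 1 + (1.67-1)·5.5/7 = 1.526429
θ = twist·z/height = -58°·5.5/7 = -45.5714° = -0.795371 rad
cos θ = 0.700020, sin θ = -0.714124 (intermediates below are computed at full precision and shown rounded to 5 d.p.)
v1: (-4,-2) → rotate → (-4.22833,1.45646) → ×s → (-6.45424,2.22318) → (-6.45,2.22)
v2: (3.5,-3) → rotate → (0.30770,-4.59949) → ×s → (0.46968,-7.02080) → (0.47,-7.02)
v3: (1.5,5) → rotate → (4.62065,2.42891) → ×s → (7.05309,3.70756) → (7.05,3.71)
v4: (-2.5,0.5) → rotate → (-1.39299,2.13532) → ×s → (-2.12630,3.25941) → (-2.13,3.26)

Cross-section at z=5.5: (-6.45,2.22) (0.47,-7.02) (7.05,3.71) (-2.13,3.26)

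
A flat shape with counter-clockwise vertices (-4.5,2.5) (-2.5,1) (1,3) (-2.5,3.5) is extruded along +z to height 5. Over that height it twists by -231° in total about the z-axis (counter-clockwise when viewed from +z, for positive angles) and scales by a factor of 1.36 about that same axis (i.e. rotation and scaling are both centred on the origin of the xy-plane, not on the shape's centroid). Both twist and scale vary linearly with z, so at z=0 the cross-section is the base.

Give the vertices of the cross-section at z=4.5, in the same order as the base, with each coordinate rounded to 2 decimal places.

Cross-section at z=4.5: (3.72,-5.71) (2.31,-2.72) (-3.03,-2.89) (0.76,-5.64)

t = z/height = 4.5/5 = 0.9
s = 1 + (scale-1)·z/height = 1 + (1.36-1)·4.5/5 = 1.324000
θ = twist·z/height = -231°·4.5/5 = -207.9000° = -3.628540 rad
cos θ = -0.883766, sin θ = 0.467930 (intermediates below are computed at full precision and shown rounded to 5 d.p.)
v1: (-4.5,2.5) → rotate → (2.80712,-4.31510) → ×s → (3.71663,-5.71319) → (3.72,-5.71)
v2: (-2.5,1) → rotate → (1.74148,-2.05359) → ×s → (2.30573,-2.71895) → (2.31,-2.72)
v3: (1,3) → rotate → (-2.28756,-2.18337) → ×s → (-3.02872,-2.89078) → (-3.03,-2.89)
v4: (-2.5,3.5) → rotate → (0.57166,-4.26300) → ×s → (0.75688,-5.64422) → (0.76,-5.64)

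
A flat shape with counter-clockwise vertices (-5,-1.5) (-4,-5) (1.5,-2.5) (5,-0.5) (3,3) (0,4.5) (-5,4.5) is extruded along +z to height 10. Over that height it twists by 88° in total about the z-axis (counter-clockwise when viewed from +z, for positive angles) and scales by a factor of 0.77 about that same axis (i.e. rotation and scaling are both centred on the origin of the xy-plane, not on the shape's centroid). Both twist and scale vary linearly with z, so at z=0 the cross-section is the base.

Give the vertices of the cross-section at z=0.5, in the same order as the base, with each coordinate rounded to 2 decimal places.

t = z/height = 0.5/10 = 0.05
s = 1 + (scale-1)·z/height = 1 + (0.77-1)·0.5/10 = 0.988500
θ = twist·z/height = 88°·0.5/10 = 4.4000° = 0.076794 rad
cos θ = 0.997053, sin θ = 0.076719 (intermediates below are computed at full precision and shown rounded to 5 d.p.)
v1: (-5,-1.5) → rotate → (-4.87019,-1.87917) → ×s → (-4.81418,-1.85756) → (-4.81,-1.86)
v2: (-4,-5) → rotate → (-3.60462,-5.29214) → ×s → (-3.56316,-5.23128) → (-3.56,-5.23)
v3: (1.5,-2.5) → rotate → (1.68738,-2.37755) → ×s → (1.66797,-2.35021) → (1.67,-2.35)
v4: (5,-0.5) → rotate → (5.02362,-0.11493) → ×s → (4.96585,-0.11361) → (4.97,-0.11)
v5: (3,3) → rotate → (2.76100,3.22132) → ×s → (2.72925,3.18427) → (2.73,3.18)
v6: (0,4.5) → rotate → (-0.34524,4.48674) → ×s → (-0.34127,4.43514) → (-0.34,4.44)
v7: (-5,4.5) → rotate → (-5.33050,4.10314) → ×s → (-5.26920,4.05596) → (-5.27,4.06)

Cross-section at z=0.5: (-4.81,-1.86) (-3.56,-5.23) (1.67,-2.35) (4.97,-0.11) (2.73,3.18) (-0.34,4.44) (-5.27,4.06)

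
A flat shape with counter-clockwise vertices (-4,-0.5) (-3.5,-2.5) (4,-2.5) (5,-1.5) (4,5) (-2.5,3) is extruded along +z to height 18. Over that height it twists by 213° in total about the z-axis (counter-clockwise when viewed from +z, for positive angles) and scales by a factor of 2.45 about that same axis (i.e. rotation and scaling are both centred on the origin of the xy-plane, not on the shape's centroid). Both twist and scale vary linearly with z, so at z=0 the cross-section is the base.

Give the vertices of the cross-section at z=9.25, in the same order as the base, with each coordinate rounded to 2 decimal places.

Cross-section at z=9.25: (3.15,-6.29) (6.15,-4.31) (1.79,8.04) (-0.44,9.10) (-10.55,3.68) (-3.48,-5.86)

t = z/height = 9.25/18 = 0.513889
s = 1 + (scale-1)·z/height = 1 + (2.45-1)·9.25/18 = 1.745139
θ = twist·z/height = 213°·9.25/18 = 109.4583° = 1.910408 rad
cos θ = -0.333121, sin θ = 0.942884 (intermediates below are computed at full precision and shown rounded to 5 d.p.)
v1: (-4,-0.5) → rotate → (1.80393,-3.60498) → ×s → (3.14810,-6.29118) → (3.15,-6.29)
v2: (-3.5,-2.5) → rotate → (3.52313,-2.46729) → ×s → (6.14836,-4.30577) → (6.15,-4.31)
v3: (4,-2.5) → rotate → (1.02472,4.60434) → ×s → (1.78829,8.03521) → (1.79,8.04)
v4: (5,-1.5) → rotate → (-0.25128,5.21410) → ×s → (-0.43852,9.09933) → (-0.44,9.10)
v5: (4,5) → rotate → (-6.04691,2.10593) → ×s → (-10.55269,3.67514) → (-10.55,3.68)
v6: (-2.5,3) → rotate → (-1.99585,-3.35657) → ×s → (-3.48303,-5.85769) → (-3.48,-5.86)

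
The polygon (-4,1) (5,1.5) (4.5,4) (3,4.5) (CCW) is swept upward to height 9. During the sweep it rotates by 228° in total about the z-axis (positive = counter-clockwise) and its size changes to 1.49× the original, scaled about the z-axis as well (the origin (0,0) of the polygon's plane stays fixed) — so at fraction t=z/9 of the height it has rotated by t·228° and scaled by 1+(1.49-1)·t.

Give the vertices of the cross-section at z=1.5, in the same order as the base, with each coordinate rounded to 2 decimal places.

Cross-section at z=1.5: (-4.08,-1.81) (3.26,4.61) (1.17,6.41) (-0.44,5.83)

t = z/height = 1.5/9 = 0.166667
s = 1 + (scale-1)·z/height = 1 + (1.49-1)·1.5/9 = 1.081667
θ = twist·z/height = 228°·1.5/9 = 38.0000° = 0.663225 rad
cos θ = 0.788011, sin θ = 0.615661 (intermediates below are computed at full precision and shown rounded to 5 d.p.)
v1: (-4,1) → rotate → (-3.76770,-1.67464) → ×s → (-4.07540,-1.81140) → (-4.08,-1.81)
v2: (5,1.5) → rotate → (3.01656,4.26032) → ×s → (3.26291,4.60825) → (3.26,4.61)
v3: (4.5,4) → rotate → (1.08340,5.92252) → ×s → (1.17188,6.40619) → (1.17,6.41)
v4: (3,4.5) → rotate → (-0.40644,5.39303) → ×s → (-0.43964,5.83346) → (-0.44,5.83)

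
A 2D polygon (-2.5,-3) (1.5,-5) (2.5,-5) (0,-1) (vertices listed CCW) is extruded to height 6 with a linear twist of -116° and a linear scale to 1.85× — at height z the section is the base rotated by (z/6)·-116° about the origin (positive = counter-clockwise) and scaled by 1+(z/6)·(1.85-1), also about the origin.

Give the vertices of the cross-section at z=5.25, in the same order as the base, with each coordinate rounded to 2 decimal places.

Cross-section at z=5.25: (-4.26,5.31) (-9.07,-0.82) (-9.41,-2.53) (-1.71,0.35)

t = z/height = 5.25/6 = 0.875
s = 1 + (scale-1)·z/height = 1 + (1.85-1)·5.25/6 = 1.743750
θ = twist·z/height = -116°·5.25/6 = -101.5000° = -1.771509 rad
cos θ = -0.199368, sin θ = -0.979925 (intermediates below are computed at full precision and shown rounded to 5 d.p.)
v1: (-2.5,-3) → rotate → (-2.44135,3.04792) → ×s → (-4.25711,5.31480) → (-4.26,5.31)
v2: (1.5,-5) → rotate → (-5.19868,-0.47305) → ×s → (-9.06519,-0.82488) → (-9.07,-0.82)
v3: (2.5,-5) → rotate → (-5.39804,-1.45297) → ×s → (-9.41284,-2.53362) → (-9.41,-2.53)
v4: (0,-1) → rotate → (-0.97992,0.19937) → ×s → (-1.70874,0.34765) → (-1.71,0.35)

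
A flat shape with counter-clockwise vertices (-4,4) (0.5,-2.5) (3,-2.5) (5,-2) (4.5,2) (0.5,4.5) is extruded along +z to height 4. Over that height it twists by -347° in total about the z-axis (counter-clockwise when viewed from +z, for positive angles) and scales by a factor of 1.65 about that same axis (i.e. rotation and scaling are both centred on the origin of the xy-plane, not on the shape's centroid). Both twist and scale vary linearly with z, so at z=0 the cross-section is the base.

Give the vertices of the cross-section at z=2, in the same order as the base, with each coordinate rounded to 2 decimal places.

t = z/height = 2/4 = 0.5
s = 1 + (scale-1)·z/height = 1 + (1.65-1)·2/4 = 1.325000
θ = twist·z/height = -347°·2/4 = -173.5000° = -3.028146 rad
cos θ = -0.993572, sin θ = -0.113203 (intermediates below are computed at full precision and shown rounded to 5 d.p.)
v1: (-4,4) → rotate → (4.42710,-3.52147) → ×s → (5.86591,-4.66595) → (5.87,-4.67)
v2: (0.5,-2.5) → rotate → (-0.77979,2.42733) → ×s → (-1.03323,3.21621) → (-1.03,3.22)
v3: (3,-2.5) → rotate → (-3.26372,2.14432) → ×s → (-4.32443,2.84122) → (-4.32,2.84)
v4: (5,-2) → rotate → (-5.19427,1.42113) → ×s → (-6.88240,1.88299) → (-6.88,1.88)
v5: (4.5,2) → rotate → (-4.24467,-2.49656) → ×s → (-5.62418,-3.30794) → (-5.62,-3.31)
v6: (0.5,4.5) → rotate → (0.01263,-4.52767) → ×s → (0.01673,-5.99917) → (0.02,-6.00)

Cross-section at z=2: (5.87,-4.67) (-1.03,3.22) (-4.32,2.84) (-6.88,1.88) (-5.62,-3.31) (0.02,-6.00)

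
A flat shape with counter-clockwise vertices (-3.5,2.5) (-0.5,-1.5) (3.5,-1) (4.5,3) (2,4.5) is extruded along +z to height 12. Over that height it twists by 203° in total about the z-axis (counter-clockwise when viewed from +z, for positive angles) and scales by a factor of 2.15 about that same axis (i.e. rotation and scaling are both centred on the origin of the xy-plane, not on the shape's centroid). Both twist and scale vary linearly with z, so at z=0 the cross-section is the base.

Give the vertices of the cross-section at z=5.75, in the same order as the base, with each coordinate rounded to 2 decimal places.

Cross-section at z=5.75: (-3.16,-5.88) (2.41,-0.47) (0.85,5.58) (-5.50,6.33) (-7.32,2.19)

t = z/height = 5.75/12 = 0.479167
s = 1 + (scale-1)·z/height = 1 + (2.15-1)·5.75/12 = 1.551042
θ = twist·z/height = 203°·5.75/12 = 97.2708° = 1.697696 rad
cos θ = -0.126560, sin θ = 0.991959 (intermediates below are computed at full precision and shown rounded to 5 d.p.)
v1: (-3.5,2.5) → rotate → (-2.03694,-3.78826) → ×s → (-3.15938,-5.87574) → (-3.16,-5.88)
v2: (-0.5,-1.5) → rotate → (1.55122,-0.30614) → ×s → (2.40600,-0.47484) → (2.41,-0.47)
v3: (3.5,-1) → rotate → (0.54900,3.59842) → ×s → (0.85152,5.58129) → (0.85,5.58)
v4: (4.5,3) → rotate → (-3.54540,4.08414) → ×s → (-5.49906,6.33467) → (-5.50,6.33)
v5: (2,4.5) → rotate → (-4.71693,1.41440) → ×s → (-7.31616,2.19379) → (-7.32,2.19)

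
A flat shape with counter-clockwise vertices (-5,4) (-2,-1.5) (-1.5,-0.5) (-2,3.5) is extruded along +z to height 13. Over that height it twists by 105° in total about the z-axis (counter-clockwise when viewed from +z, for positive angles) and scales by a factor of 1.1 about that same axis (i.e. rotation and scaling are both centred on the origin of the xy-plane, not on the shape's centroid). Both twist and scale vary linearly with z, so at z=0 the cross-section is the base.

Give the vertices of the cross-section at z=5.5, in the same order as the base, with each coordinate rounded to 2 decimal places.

Cross-section at z=5.5: (-6.64,-0.67) (-0.39,-2.58) (-0.75,-1.47) (-4.04,1.15)

t = z/height = 5.5/13 = 0.423077
s = 1 + (scale-1)·z/height = 1 + (1.1-1)·5.5/13 = 1.042308
θ = twist·z/height = 105°·5.5/13 = 44.4231° = 0.775329 rad
cos θ = 0.714191, sin θ = 0.699951 (intermediates below are computed at full precision and shown rounded to 5 d.p.)
v1: (-5,4) → rotate → (-6.37076,-0.64299) → ×s → (-6.64029,-0.67020) → (-6.64,-0.67)
v2: (-2,-1.5) → rotate → (-0.37846,-2.47119) → ×s → (-0.39447,-2.57574) → (-0.39,-2.58)
v3: (-1.5,-0.5) → rotate → (-0.72131,-1.40702) → ×s → (-0.75183,-1.46655) → (-0.75,-1.47)
v4: (-2,3.5) → rotate → (-3.87821,1.09977) → ×s → (-4.04229,1.14629) → (-4.04,1.15)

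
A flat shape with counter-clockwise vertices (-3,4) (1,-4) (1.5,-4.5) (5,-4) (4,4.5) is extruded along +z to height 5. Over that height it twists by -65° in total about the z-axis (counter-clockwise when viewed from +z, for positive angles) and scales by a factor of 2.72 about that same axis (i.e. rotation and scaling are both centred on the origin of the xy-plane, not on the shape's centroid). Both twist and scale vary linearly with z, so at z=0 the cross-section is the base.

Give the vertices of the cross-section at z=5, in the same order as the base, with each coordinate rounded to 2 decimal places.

t = z/height = 5/5 = 1
s = 1 + (scale-1)·z/height = 1 + (2.72-1)·5/5 = 2.720000
θ = twist·z/height = -65°·5/5 = -65.0000° = -1.134464 rad
cos θ = 0.422618, sin θ = -0.906308 (intermediates below are computed at full precision and shown rounded to 5 d.p.)
v1: (-3,4) → rotate → (2.35738,4.40940) → ×s → (6.41206,11.99356) → (6.41,11.99)
v2: (1,-4) → rotate → (-3.20261,-2.59678) → ×s → (-8.71111,-7.06324) → (-8.71,-7.06)
v3: (1.5,-4.5) → rotate → (-3.44446,-3.26124) → ×s → (-9.36892,-8.87058) → (-9.37,-8.87)
v4: (5,-4) → rotate → (-1.51214,-6.22201) → ×s → (-4.11302,-16.92387) → (-4.11,-16.92)
v5: (4,4.5) → rotate → (5.76886,-1.72345) → ×s → (15.69129,-4.68778) → (15.69,-4.69)

Cross-section at z=5: (6.41,11.99) (-8.71,-7.06) (-9.37,-8.87) (-4.11,-16.92) (15.69,-4.69)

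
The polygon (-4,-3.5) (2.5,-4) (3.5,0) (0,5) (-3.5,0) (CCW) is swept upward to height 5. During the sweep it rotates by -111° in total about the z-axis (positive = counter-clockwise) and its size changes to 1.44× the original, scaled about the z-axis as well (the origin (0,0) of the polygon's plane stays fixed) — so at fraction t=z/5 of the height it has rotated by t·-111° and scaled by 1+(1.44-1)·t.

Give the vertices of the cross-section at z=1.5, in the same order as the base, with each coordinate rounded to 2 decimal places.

Cross-section at z=1.5: (-5.96,-0.83) (-0.12,-5.34) (3.31,-2.18) (3.11,4.73) (-3.31,2.18)

t = z/height = 1.5/5 = 0.3
s = 1 + (scale-1)·z/height = 1 + (1.44-1)·1.5/5 = 1.132000
θ = twist·z/height = -111°·1.5/5 = -33.3000° = -0.581195 rad
cos θ = 0.835807, sin θ = -0.549023 (intermediates below are computed at full precision and shown rounded to 5 d.p.)
v1: (-4,-3.5) → rotate → (-5.26481,-0.72923) → ×s → (-5.95976,-0.82549) → (-5.96,-0.83)
v2: (2.5,-4) → rotate → (-0.10657,-4.71579) → ×s → (-0.12064,-5.33827) → (-0.12,-5.34)
v3: (3.5,0) → rotate → (2.92533,-1.92158) → ×s → (3.31147,-2.17523) → (3.31,-2.18)
v4: (0,5) → rotate → (2.74511,4.17904) → ×s → (3.10747,4.73067) → (3.11,4.73)
v5: (-3.5,0) → rotate → (-2.92533,1.92158) → ×s → (-3.31147,2.17523) → (-3.31,2.18)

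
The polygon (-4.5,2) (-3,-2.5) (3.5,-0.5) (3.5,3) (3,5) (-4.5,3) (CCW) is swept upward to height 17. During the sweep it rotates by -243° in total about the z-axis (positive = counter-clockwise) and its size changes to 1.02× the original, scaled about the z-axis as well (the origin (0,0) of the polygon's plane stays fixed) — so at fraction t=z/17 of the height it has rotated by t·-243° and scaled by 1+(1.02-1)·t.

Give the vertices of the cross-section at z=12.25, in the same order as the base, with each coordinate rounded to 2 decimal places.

t = z/height = 12.25/17 = 0.720588
s = 1 + (scale-1)·z/height = 1 + (1.02-1)·12.25/17 = 1.014412
θ = twist·z/height = -243°·12.25/17 = -175.1029° = -3.056123 rad
cos θ = -0.996350, sin θ = -0.085366 (intermediates below are computed at full precision and shown rounded to 5 d.p.)
v1: (-4.5,2) → rotate → (4.65431,-1.60855) → ×s → (4.72138,-1.63174) → (4.72,-1.63)
v2: (-3,-2.5) → rotate → (2.77563,2.74697) → ×s → (2.81564,2.78656) → (2.82,2.79)
v3: (3.5,-0.5) → rotate → (-3.52991,0.19939) → ×s → (-3.58078,0.20227) → (-3.58,0.20)
v4: (3.5,3) → rotate → (-3.23113,-3.28783) → ×s → (-3.27769,-3.33521) → (-3.28,-3.34)
v5: (3,5) → rotate → (-2.56222,-5.23785) → ×s → (-2.59915,-5.31333) → (-2.60,-5.31)
v6: (-4.5,3) → rotate → (4.73967,-2.60490) → ×s → (4.80798,-2.64244) → (4.81,-2.64)

Cross-section at z=12.25: (4.72,-1.63) (2.82,2.79) (-3.58,0.20) (-3.28,-3.34) (-2.60,-5.31) (4.81,-2.64)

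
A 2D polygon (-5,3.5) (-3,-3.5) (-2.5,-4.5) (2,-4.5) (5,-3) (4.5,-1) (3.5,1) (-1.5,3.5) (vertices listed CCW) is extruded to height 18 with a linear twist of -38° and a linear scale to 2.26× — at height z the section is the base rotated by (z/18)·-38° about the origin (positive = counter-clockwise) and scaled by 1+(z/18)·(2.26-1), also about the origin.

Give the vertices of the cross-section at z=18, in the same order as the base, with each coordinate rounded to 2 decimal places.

t = z/height = 18/18 = 1
s = 1 + (scale-1)·z/height = 1 + (2.26-1)·18/18 = 2.260000
θ = twist·z/height = -38°·18/18 = -38.0000° = -0.663225 rad
cos θ = 0.788011, sin θ = -0.615661 (intermediates below are computed at full precision and shown rounded to 5 d.p.)
v1: (-5,3.5) → rotate → (-1.78524,5.83635) → ×s → (-4.03464,13.19014) → (-4.03,13.19)
v2: (-3,-3.5) → rotate → (-4.51885,-0.91105) → ×s → (-10.21260,-2.05898) → (-10.21,-2.06)
v3: (-2.5,-4.5) → rotate → (-4.74050,-2.00689) → ×s → (-10.71354,-4.53558) → (-10.71,-4.54)
v4: (2,-4.5) → rotate → (-1.19446,-4.77737) → ×s → (-2.69947,-10.79686) → (-2.70,-10.80)
v5: (5,-3) → rotate → (2.09307,-5.44234) → ×s → (4.73034,-12.29969) → (4.73,-12.30)
v6: (4.5,-1) → rotate → (2.93039,-3.55849) → ×s → (6.62267,-8.04218) → (6.62,-8.04)
v7: (3.5,1) → rotate → (3.37370,-1.36680) → ×s → (7.62456,-3.08898) → (7.62,-3.09)
v8: (-1.5,3.5) → rotate → (0.97280,3.68153) → ×s → (2.19853,8.32026) → (2.20,8.32)

Cross-section at z=18: (-4.03,13.19) (-10.21,-2.06) (-10.71,-4.54) (-2.70,-10.80) (4.73,-12.30) (6.62,-8.04) (7.62,-3.09) (2.20,8.32)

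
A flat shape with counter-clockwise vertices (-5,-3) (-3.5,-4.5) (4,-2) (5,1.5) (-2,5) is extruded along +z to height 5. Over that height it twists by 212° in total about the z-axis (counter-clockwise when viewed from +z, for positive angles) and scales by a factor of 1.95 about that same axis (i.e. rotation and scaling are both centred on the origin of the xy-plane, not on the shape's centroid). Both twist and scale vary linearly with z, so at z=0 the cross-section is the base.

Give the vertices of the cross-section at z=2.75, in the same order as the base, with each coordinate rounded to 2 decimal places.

Cross-section at z=2.75: (7.49,-4.76) (8.51,-1.70) (0.00,6.81) (-5.45,5.78) (-5.44,-6.13)

t = z/height = 2.75/5 = 0.55
s = 1 + (scale-1)·z/height = 1 + (1.95-1)·2.75/5 = 1.522500
θ = twist·z/height = 212°·2.75/5 = 116.6000° = 2.035054 rad
cos θ = -0.447759, sin θ = 0.894154 (intermediates below are computed at full precision and shown rounded to 5 d.p.)
v1: (-5,-3) → rotate → (4.92126,-3.12749) → ×s → (7.49262,-4.76161) → (7.49,-4.76)
v2: (-3.5,-4.5) → rotate → (5.59085,-1.11462) → ×s → (8.51207,-1.69701) → (8.51,-1.70)
v3: (4,-2) → rotate → (-0.00273,4.47214) → ×s → (-0.00415,6.80883) → (0.00,6.81)
v4: (5,1.5) → rotate → (-3.58003,3.79913) → ×s → (-5.45059,5.78418) → (-5.45,5.78)
v5: (-2,5) → rotate → (-3.57525,-4.02710) → ×s → (-5.44332,-6.13127) → (-5.44,-6.13)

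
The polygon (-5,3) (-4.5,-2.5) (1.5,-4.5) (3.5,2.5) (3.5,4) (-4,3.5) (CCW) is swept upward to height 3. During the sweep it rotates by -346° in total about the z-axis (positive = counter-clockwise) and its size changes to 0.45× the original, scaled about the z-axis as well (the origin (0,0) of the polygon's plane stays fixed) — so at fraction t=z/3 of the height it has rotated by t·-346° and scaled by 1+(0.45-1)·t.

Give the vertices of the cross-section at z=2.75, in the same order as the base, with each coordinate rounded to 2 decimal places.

t = z/height = 2.75/3 = 0.916667
s = 1 + (scale-1)·z/height = 1 + (0.45-1)·2.75/3 = 0.495833
θ = twist·z/height = -346°·2.75/3 = -317.1667° = -5.535603 rad
cos θ = 0.733334, sin θ = 0.679868 (intermediates below are computed at full precision and shown rounded to 5 d.p.)
v1: (-5,3) → rotate → (-5.70628,-1.19934) → ×s → (-2.82936,-0.59467) → (-2.83,-0.59)
v2: (-4.5,-2.5) → rotate → (-1.60033,-4.89274) → ×s → (-0.79350,-2.42598) → (-0.79,-2.43)
v3: (1.5,-4.5) → rotate → (4.15941,-2.28020) → ×s → (2.06237,-1.13060) → (2.06,-1.13)
v4: (3.5,2.5) → rotate → (0.86700,4.21287) → ×s → (0.42989,2.08888) → (0.43,2.09)
v5: (3.5,4) → rotate → (-0.15280,5.31288) → ×s → (-0.07576,2.63430) → (-0.08,2.63)
v6: (-4,3.5) → rotate → (-5.31288,-0.15280) → ×s → (-2.63430,-0.07576) → (-2.63,-0.08)

Cross-section at z=2.75: (-2.83,-0.59) (-0.79,-2.43) (2.06,-1.13) (0.43,2.09) (-0.08,2.63) (-2.63,-0.08)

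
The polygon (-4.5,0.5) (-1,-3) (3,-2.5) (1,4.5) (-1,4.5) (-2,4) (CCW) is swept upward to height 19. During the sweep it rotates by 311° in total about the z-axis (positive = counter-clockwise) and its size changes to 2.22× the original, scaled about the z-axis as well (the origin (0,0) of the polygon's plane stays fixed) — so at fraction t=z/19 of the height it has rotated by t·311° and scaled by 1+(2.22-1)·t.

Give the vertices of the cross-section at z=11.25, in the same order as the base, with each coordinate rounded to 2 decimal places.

Cross-section at z=11.25: (7.79,-0.30) (1.34,5.28) (-5.46,3.92) (-1.16,-7.85) (2.28,-7.61) (3.93,-6.62)

t = z/height = 11.25/19 = 0.592105
s = 1 + (scale-1)·z/height = 1 + (2.22-1)·11.25/19 = 1.722368
θ = twist·z/height = 311°·11.25/19 = 184.1447° = 3.213932 rad
cos θ = -0.997385, sin θ = -0.072276 (intermediates below are computed at full precision and shown rounded to 5 d.p.)
v1: (-4.5,0.5) → rotate → (4.52437,-0.17345) → ×s → (7.79263,-0.29874) → (7.79,-0.30)
v2: (-1,-3) → rotate → (0.78056,3.06443) → ×s → (1.34440,5.27808) → (1.34,5.28)
v3: (3,-2.5) → rotate → (-3.17284,2.27663) → ×s → (-5.46481,3.92120) → (-5.46,3.92)
v4: (1,4.5) → rotate → (-0.67214,-4.56051) → ×s → (-1.15768,-7.85487) → (-1.16,-7.85)
v5: (-1,4.5) → rotate → (1.32263,-4.41595) → ×s → (2.27805,-7.60590) → (2.28,-7.61)
v6: (-2,4) → rotate → (2.28387,-3.84499) → ×s → (3.93367,-6.62248) → (3.93,-6.62)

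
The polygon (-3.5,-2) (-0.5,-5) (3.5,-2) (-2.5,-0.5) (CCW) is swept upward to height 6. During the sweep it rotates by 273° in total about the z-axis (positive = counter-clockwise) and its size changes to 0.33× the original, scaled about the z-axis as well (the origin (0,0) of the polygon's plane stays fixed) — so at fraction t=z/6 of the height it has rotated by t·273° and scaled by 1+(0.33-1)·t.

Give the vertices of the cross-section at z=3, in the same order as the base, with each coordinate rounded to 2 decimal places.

Cross-section at z=3: (2.60,-0.64) (2.53,2.18) (-0.77,2.57) (1.43,-0.90)

t = z/height = 3/6 = 0.5
s = 1 + (scale-1)·z/height = 1 + (0.33-1)·3/6 = 0.665000
θ = twist·z/height = 273°·3/6 = 136.5000° = 2.382374 rad
cos θ = -0.725374, sin θ = 0.688355 (intermediates below are computed at full precision and shown rounded to 5 d.p.)
v1: (-3.5,-2) → rotate → (3.91552,-0.95849) → ×s → (2.60382,-0.63740) → (2.60,-0.64)
v2: (-0.5,-5) → rotate → (3.80446,3.28269) → ×s → (2.52997,2.18299) → (2.53,2.18)
v3: (3.5,-2) → rotate → (-1.16210,3.85999) → ×s → (-0.77280,2.56689) → (-0.77,2.57)
v4: (-2.5,-0.5) → rotate → (2.15761,-1.35820) → ×s → (1.43481,-0.90320) → (1.43,-0.90)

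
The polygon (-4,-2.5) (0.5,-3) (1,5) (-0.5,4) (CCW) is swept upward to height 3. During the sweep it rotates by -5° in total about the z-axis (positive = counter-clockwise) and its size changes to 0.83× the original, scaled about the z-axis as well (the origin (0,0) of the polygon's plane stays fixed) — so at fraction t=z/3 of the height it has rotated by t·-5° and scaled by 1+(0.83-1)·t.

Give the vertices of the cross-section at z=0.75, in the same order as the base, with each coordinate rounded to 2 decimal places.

t = z/height = 0.75/3 = 0.25
s = 1 + (scale-1)·z/height = 1 + (0.83-1)·0.75/3 = 0.957500
θ = twist·z/height = -5°·0.75/3 = -1.2500° = -0.021817 rad
cos θ = 0.999762, sin θ = -0.021815 (intermediates below are computed at full precision and shown rounded to 5 d.p.)
v1: (-4,-2.5) → rotate → (-4.05359,-2.41215) → ×s → (-3.88131,-2.30963) → (-3.88,-2.31)
v2: (0.5,-3) → rotate → (0.43444,-3.01019) → ×s → (0.41597,-2.88226) → (0.42,-2.88)
v3: (1,5) → rotate → (1.10884,4.97700) → ×s → (1.06171,4.76547) → (1.06,4.77)
v4: (-0.5,4) → rotate → (-0.41262,4.00996) → ×s → (-0.39509,3.83953) → (-0.40,3.84)

Cross-section at z=0.75: (-3.88,-2.31) (0.42,-2.88) (1.06,4.77) (-0.40,3.84)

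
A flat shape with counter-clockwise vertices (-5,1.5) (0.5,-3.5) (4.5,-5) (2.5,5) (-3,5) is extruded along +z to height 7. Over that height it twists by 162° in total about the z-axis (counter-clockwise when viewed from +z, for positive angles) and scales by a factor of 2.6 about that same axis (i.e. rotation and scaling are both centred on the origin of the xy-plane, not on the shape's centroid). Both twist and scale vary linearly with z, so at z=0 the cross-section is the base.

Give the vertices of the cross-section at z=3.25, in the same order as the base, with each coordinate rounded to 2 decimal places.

Cross-section at z=3.25: (-4.75,-7.76) (6.12,-0.71) (10.43,5.36) (-7.31,6.44) (-9.76,-2.83)

t = z/height = 3.25/7 = 0.464286
s = 1 + (scale-1)·z/height = 1 + (2.6-1)·3.25/7 = 1.742857
θ = twist·z/height = 162°·3.25/7 = 75.2143° = 1.312737 rad
cos θ = 0.255205, sin θ = 0.966887 (intermediates below are computed at full precision and shown rounded to 5 d.p.)
v1: (-5,1.5) → rotate → (-2.72635,-4.45163) → ×s → (-4.75165,-7.75855) → (-4.75,-7.76)
v2: (0.5,-3.5) → rotate → (3.51171,-0.40977) → ×s → (6.12040,-0.71418) → (6.12,-0.71)
v3: (4.5,-5) → rotate → (5.98286,3.07497) → ×s → (10.42726,5.35923) → (10.43,5.36)
v4: (2.5,5) → rotate → (-4.19642,3.69324) → ×s → (-7.31377,6.43679) → (-7.31,6.44)
v5: (-3,5) → rotate → (-5.60005,-1.62464) → ×s → (-9.76009,-2.83151) → (-9.76,-2.83)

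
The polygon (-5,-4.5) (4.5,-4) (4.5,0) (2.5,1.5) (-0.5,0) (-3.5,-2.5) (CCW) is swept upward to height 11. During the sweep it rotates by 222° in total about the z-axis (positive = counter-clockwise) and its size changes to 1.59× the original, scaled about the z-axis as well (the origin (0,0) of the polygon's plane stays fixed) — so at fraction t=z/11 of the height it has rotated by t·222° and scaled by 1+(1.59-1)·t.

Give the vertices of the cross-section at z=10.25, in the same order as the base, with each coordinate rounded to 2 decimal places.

t = z/height = 10.25/11 = 0.931818
s = 1 + (scale-1)·z/height = 1 + (1.59-1)·10.25/11 = 1.549773
θ = twist·z/height = 222°·10.25/11 = 206.8636° = 3.610452 rad
cos θ = -0.892084, sin θ = -0.451869 (intermediates below are computed at full precision and shown rounded to 5 d.p.)
v1: (-5,-4.5) → rotate → (2.42701,6.27372) → ×s → (3.76132,9.72285) → (3.76,9.72)
v2: (4.5,-4) → rotate → (-5.82185,1.53493) → ×s → (-9.02255,2.37879) → (-9.02,2.38)
v3: (4.5,0) → rotate → (-4.01438,-2.03341) → ×s → (-6.22138,-3.15132) → (-6.22,-3.15)
v4: (2.5,1.5) → rotate → (-1.55241,-2.46780) → ×s → (-2.40588,-3.82453) → (-2.41,-3.82)
v5: (-0.5,0) → rotate → (0.44604,0.22593) → ×s → (0.69126,0.35015) → (0.69,0.35)
v6: (-3.5,-2.5) → rotate → (1.99262,3.81175) → ×s → (3.08811,5.90735) → (3.09,5.91)

Cross-section at z=10.25: (3.76,9.72) (-9.02,2.38) (-6.22,-3.15) (-2.41,-3.82) (0.69,0.35) (3.09,5.91)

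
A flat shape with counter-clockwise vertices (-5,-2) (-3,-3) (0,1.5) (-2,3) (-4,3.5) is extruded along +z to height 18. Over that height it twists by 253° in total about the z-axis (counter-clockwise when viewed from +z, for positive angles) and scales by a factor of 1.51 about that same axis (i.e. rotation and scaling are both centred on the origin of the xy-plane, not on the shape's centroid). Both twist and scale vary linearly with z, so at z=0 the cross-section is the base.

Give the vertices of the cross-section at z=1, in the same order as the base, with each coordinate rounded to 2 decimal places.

t = z/height = 1/18 = 0.0555556
s = 1 + (scale-1)·z/height = 1 + (1.51-1)·1/18 = 1.028333
θ = twist·z/height = 253°·1/18 = 14.0556° = 0.245316 rad
cos θ = 0.970061, sin θ = 0.242863 (intermediates below are computed at full precision and shown rounded to 5 d.p.)
v1: (-5,-2) → rotate → (-4.36458,-3.15443) → ×s → (-4.48824,-3.24381) → (-4.49,-3.24)
v2: (-3,-3) → rotate → (-2.18159,-3.63877) → ×s → (-2.24341,-3.74187) → (-2.24,-3.74)
v3: (0,1.5) → rotate → (-0.36429,1.45509) → ×s → (-0.37462,1.49632) → (-0.37,1.50)
v4: (-2,3) → rotate → (-2.66871,2.42446) → ×s → (-2.74432,2.49315) → (-2.74,2.49)
v5: (-4,3.5) → rotate → (-4.73026,2.42376) → ×s → (-4.86429,2.49244) → (-4.86,2.49)

Cross-section at z=1: (-4.49,-3.24) (-2.24,-3.74) (-0.37,1.50) (-2.74,2.49) (-4.86,2.49)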